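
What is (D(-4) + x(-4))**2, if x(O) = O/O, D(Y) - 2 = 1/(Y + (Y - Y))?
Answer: 121/16 ≈ 7.5625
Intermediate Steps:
D(Y) = 2 + 1/Y (D(Y) = 2 + 1/(Y + (Y - Y)) = 2 + 1/(Y + 0) = 2 + 1/Y)
x(O) = 1
(D(-4) + x(-4))**2 = ((2 + 1/(-4)) + 1)**2 = ((2 - 1/4) + 1)**2 = (7/4 + 1)**2 = (11/4)**2 = 121/16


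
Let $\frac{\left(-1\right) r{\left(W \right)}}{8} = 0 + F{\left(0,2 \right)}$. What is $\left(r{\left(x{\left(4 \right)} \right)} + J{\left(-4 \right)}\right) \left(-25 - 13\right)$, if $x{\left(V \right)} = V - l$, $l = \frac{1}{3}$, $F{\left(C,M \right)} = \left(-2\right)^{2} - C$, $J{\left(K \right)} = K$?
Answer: $1368$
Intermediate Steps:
$F{\left(C,M \right)} = 4 - C$
$l = \frac{1}{3} \approx 0.33333$
$x{\left(V \right)} = - \frac{1}{3} + V$ ($x{\left(V \right)} = V - \frac{1}{3} = - \frac{1}{3} + V$)
$r{\left(W \right)} = -32$ ($r{\left(W \right)} = - 8 \left(0 + \left(4 - 0\right)\right) = - 8 \left(0 + \left(4 + 0\right)\right) = - 8 \left(0 + 4\right) = \left(-8\right) 4 = -32$)
$\left(r{\left(x{\left(4 \right)} \right)} + J{\left(-4 \right)}\right) \left(-25 - 13\right) = \left(-32 - 4\right) \left(-25 - 13\right) = \left(-36\right) \left(-38\right) = 1368$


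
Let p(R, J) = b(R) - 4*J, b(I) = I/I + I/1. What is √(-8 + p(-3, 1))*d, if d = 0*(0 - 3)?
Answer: 0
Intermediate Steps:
b(I) = 1 + I (b(I) = 1 + I*1 = 1 + I)
p(R, J) = 1 + R - 4*J (p(R, J) = (1 + R) - 4*J = 1 + R - 4*J)
d = 0 (d = 0*(-3) = 0)
√(-8 + p(-3, 1))*d = √(-8 + (1 - 3 - 4*1))*0 = √(-8 + (1 - 3 - 4))*0 = √(-8 - 6)*0 = √(-14)*0 = (I*√14)*0 = 0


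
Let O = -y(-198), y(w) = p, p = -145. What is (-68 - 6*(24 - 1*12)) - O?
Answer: -285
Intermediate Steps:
y(w) = -145
O = 145 (O = -1*(-145) = 145)
(-68 - 6*(24 - 1*12)) - O = (-68 - 6*(24 - 1*12)) - 1*145 = (-68 - 6*(24 - 12)) - 145 = (-68 - 6*12) - 145 = (-68 - 72) - 145 = -140 - 145 = -285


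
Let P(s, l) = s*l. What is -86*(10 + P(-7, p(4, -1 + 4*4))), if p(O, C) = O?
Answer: 1548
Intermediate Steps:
P(s, l) = l*s
-86*(10 + P(-7, p(4, -1 + 4*4))) = -86*(10 + 4*(-7)) = -86*(10 - 28) = -86*(-18) = 1548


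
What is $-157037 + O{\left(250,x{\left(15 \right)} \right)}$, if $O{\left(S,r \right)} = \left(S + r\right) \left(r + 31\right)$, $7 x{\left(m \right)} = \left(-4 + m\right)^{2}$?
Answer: $- \frac{7062415}{49} \approx -1.4413 \cdot 10^{5}$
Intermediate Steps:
$x{\left(m \right)} = \frac{\left(-4 + m\right)^{2}}{7}$
$O{\left(S,r \right)} = \left(31 + r\right) \left(S + r\right)$ ($O{\left(S,r \right)} = \left(S + r\right) \left(31 + r\right) = \left(31 + r\right) \left(S + r\right)$)
$-157037 + O{\left(250,x{\left(15 \right)} \right)} = -157037 + \left(\left(\frac{\left(-4 + 15\right)^{2}}{7}\right)^{2} + 31 \cdot 250 + 31 \frac{\left(-4 + 15\right)^{2}}{7} + 250 \frac{\left(-4 + 15\right)^{2}}{7}\right) = -157037 + \left(\left(\frac{11^{2}}{7}\right)^{2} + 7750 + 31 \frac{11^{2}}{7} + 250 \frac{11^{2}}{7}\right) = -157037 + \left(\left(\frac{1}{7} \cdot 121\right)^{2} + 7750 + 31 \cdot \frac{1}{7} \cdot 121 + 250 \cdot \frac{1}{7} \cdot 121\right) = -157037 + \left(\left(\frac{121}{7}\right)^{2} + 7750 + 31 \cdot \frac{121}{7} + 250 \cdot \frac{121}{7}\right) = -157037 + \left(\frac{14641}{49} + 7750 + \frac{3751}{7} + \frac{30250}{7}\right) = -157037 + \frac{632398}{49} = - \frac{7062415}{49}$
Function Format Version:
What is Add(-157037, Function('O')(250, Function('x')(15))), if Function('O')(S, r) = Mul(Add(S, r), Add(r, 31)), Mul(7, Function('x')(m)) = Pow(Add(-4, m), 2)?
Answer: Rational(-7062415, 49) ≈ -1.4413e+5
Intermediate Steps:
Function('x')(m) = Mul(Rational(1, 7), Pow(Add(-4, m), 2))
Function('O')(S, r) = Mul(Add(31, r), Add(S, r)) (Function('O')(S, r) = Mul(Add(S, r), Add(31, r)) = Mul(Add(31, r), Add(S, r)))
Add(-157037, Function('O')(250, Function('x')(15))) = Add(-157037, Add(Pow(Mul(Rational(1, 7), Pow(Add(-4, 15), 2)), 2), Mul(31, 250), Mul(31, Mul(Rational(1, 7), Pow(Add(-4, 15), 2))), Mul(250, Mul(Rational(1, 7), Pow(Add(-4, 15), 2))))) = Add(-157037, Add(Pow(Mul(Rational(1, 7), Pow(11, 2)), 2), 7750, Mul(31, Mul(Rational(1, 7), Pow(11, 2))), Mul(250, Mul(Rational(1, 7), Pow(11, 2))))) = Add(-157037, Add(Pow(Mul(Rational(1, 7), 121), 2), 7750, Mul(31, Mul(Rational(1, 7), 121)), Mul(250, Mul(Rational(1, 7), 121)))) = Add(-157037, Add(Pow(Rational(121, 7), 2), 7750, Mul(31, Rational(121, 7)), Mul(250, Rational(121, 7)))) = Add(-157037, Add(Rational(14641, 49), 7750, Rational(3751, 7), Rational(30250, 7))) = Add(-157037, Rational(632398, 49)) = Rational(-7062415, 49)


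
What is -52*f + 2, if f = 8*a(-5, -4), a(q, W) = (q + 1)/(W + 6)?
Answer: 834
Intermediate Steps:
a(q, W) = (1 + q)/(6 + W)
f = -16 (f = 8*((1 - 5)/(6 - 4)) = 8*(-4/2) = 8*((½)*(-4)) = 8*(-2) = -16)
-52*f + 2 = -52*(-16) + 2 = 832 + 2 = 834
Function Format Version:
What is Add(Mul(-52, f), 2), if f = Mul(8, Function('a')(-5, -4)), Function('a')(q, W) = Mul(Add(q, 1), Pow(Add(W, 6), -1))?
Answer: 834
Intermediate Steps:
Function('a')(q, W) = Mul(Pow(Add(6, W), -1), Add(1, q)) (Function('a')(q, W) = Mul(Add(1, q), Pow(Add(6, W), -1)) = Mul(Pow(Add(6, W), -1), Add(1, q)))
f = -16 (f = Mul(8, Mul(Pow(Add(6, -4), -1), Add(1, -5))) = Mul(8, Mul(Pow(2, -1), -4)) = Mul(8, Mul(Rational(1, 2), -4)) = Mul(8, -2) = -16)
Add(Mul(-52, f), 2) = Add(Mul(-52, -16), 2) = Add(832, 2) = 834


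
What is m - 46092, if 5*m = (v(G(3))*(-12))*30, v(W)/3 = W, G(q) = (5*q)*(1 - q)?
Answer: -39612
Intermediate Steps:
G(q) = 5*q*(1 - q)
v(W) = 3*W
m = 6480 (m = (((3*(5*3*(1 - 1*3)))*(-12))*30)/5 = (((3*(5*3*(1 - 3)))*(-12))*30)/5 = (((3*(5*3*(-2)))*(-12))*30)/5 = (((3*(-30))*(-12))*30)/5 = (-90*(-12)*30)/5 = (1080*30)/5 = (⅕)*32400 = 6480)
m - 46092 = 6480 - 46092 = -39612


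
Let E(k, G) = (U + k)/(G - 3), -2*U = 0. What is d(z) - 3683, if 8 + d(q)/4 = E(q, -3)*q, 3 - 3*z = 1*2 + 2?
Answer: -100307/27 ≈ -3715.1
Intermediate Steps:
U = 0 (U = -½*0 = 0)
E(k, G) = k/(-3 + G) (E(k, G) = (0 + k)/(G - 3) = k/(-3 + G))
z = -⅓ (z = 1 - (1*2 + 2)/3 = 1 - (2 + 2)/3 = 1 - ⅓*4 = 1 - 4/3 = -⅓ ≈ -0.33333)
d(q) = -32 - 2*q²/3 (d(q) = -32 + 4*((q/(-3 - 3))*q) = -32 + 4*((q/(-6))*q) = -32 + 4*((q*(-⅙))*q) = -32 + 4*((-q/6)*q) = -32 + 4*(-q²/6) = -32 - 2*q²/3)
d(z) - 3683 = (-32 - 2*(-⅓)²/3) - 3683 = (-32 - ⅔*⅑) - 3683 = (-32 - 2/27) - 3683 = -866/27 - 3683 = -100307/27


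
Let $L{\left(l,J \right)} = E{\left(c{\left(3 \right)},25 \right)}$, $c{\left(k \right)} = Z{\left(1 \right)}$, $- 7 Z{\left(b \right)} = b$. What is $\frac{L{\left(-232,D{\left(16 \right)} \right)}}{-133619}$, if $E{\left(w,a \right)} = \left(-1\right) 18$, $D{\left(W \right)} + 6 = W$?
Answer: $\frac{18}{133619} \approx 0.00013471$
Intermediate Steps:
$D{\left(W \right)} = -6 + W$
$Z{\left(b \right)} = - \frac{b}{7}$
$c{\left(k \right)} = - \frac{1}{7}$ ($c{\left(k \right)} = \left(- \frac{1}{7}\right) 1 = - \frac{1}{7}$)
$E{\left(w,a \right)} = -18$
$L{\left(l,J \right)} = -18$
$\frac{L{\left(-232,D{\left(16 \right)} \right)}}{-133619} = - \frac{18}{-133619} = \left(-18\right) \left(- \frac{1}{133619}\right) = \frac{18}{133619}$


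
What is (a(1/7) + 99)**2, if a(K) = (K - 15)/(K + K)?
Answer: 2209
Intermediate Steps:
a(K) = (-15 + K)/(2*K) (a(K) = (-15 + K)/((2*K)) = (-15 + K)*(1/(2*K)) = (-15 + K)/(2*K))
(a(1/7) + 99)**2 = ((-15 + 1/7)/(2*(1/7)) + 99)**2 = ((1/2)*7*(-104/7) + 99)**2 = (-52 + 99)**2 = 47**2 = 2209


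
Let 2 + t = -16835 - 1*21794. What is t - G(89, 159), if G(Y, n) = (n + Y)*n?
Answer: -78063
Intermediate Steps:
t = -38631 (t = -2 + (-16835 - 1*21794) = -2 + (-16835 - 21794) = -2 - 38629 = -38631)
G(Y, n) = n*(Y + n) (G(Y, n) = (Y + n)*n = n*(Y + n))
t - G(89, 159) = -38631 - 159*(89 + 159) = -38631 - 159*248 = -38631 - 1*39432 = -38631 - 39432 = -78063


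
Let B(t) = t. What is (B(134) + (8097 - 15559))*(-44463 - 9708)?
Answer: 396965088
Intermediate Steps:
(B(134) + (8097 - 15559))*(-44463 - 9708) = (134 + (8097 - 15559))*(-44463 - 9708) = (134 - 7462)*(-54171) = -7328*(-54171) = 396965088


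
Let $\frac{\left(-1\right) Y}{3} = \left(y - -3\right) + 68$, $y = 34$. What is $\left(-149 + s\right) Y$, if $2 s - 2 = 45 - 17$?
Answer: $42210$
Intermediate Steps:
$Y = -315$ ($Y = - 3 \left(\left(34 - -3\right) + 68\right) = - 3 \left(\left(34 + 3\right) + 68\right) = - 3 \left(37 + 68\right) = \left(-3\right) 105 = -315$)
$s = 15$ ($s = 1 + \frac{45 - 17}{2} = 1 + \frac{1}{2} \cdot 28 = 1 + 14 = 15$)
$\left(-149 + s\right) Y = \left(-149 + 15\right) \left(-315\right) = \left(-134\right) \left(-315\right) = 42210$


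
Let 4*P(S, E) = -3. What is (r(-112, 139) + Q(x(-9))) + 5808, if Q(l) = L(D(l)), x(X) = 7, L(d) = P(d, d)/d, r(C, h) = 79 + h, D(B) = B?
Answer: 168725/28 ≈ 6025.9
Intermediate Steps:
P(S, E) = -¾ (P(S, E) = (¼)*(-3) = -¾)
L(d) = -3/(4*d)
Q(l) = -3/(4*l)
(r(-112, 139) + Q(x(-9))) + 5808 = ((79 + 139) - ¾/7) + 5808 = (218 - ¾*⅐) + 5808 = (218 - 3/28) + 5808 = 6101/28 + 5808 = 168725/28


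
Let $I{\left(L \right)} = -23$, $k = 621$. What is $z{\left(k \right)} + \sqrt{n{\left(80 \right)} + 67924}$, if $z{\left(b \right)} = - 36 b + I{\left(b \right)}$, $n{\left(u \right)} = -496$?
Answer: $-22379 + 6 \sqrt{1873} \approx -22119.0$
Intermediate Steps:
$z{\left(b \right)} = -23 - 36 b$ ($z{\left(b \right)} = - 36 b - 23 = -23 - 36 b$)
$z{\left(k \right)} + \sqrt{n{\left(80 \right)} + 67924} = \left(-23 - 22356\right) + \sqrt{-496 + 67924} = \left(-23 - 22356\right) + \sqrt{67428} = -22379 + 6 \sqrt{1873}$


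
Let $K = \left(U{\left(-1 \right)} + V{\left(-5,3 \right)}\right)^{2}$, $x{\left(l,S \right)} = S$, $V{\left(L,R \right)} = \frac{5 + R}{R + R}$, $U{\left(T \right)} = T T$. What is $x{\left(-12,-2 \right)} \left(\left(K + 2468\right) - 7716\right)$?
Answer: $\frac{94366}{9} \approx 10485.0$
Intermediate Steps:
$U{\left(T \right)} = T^{2}$
$V{\left(L,R \right)} = \frac{5 + R}{2 R}$
$K = \frac{49}{9}$ ($K = \left(\left(-1\right)^{2} + \frac{5 + 3}{2 \cdot 3}\right)^{2} = \left(1 + \frac{1}{2} \cdot \frac{1}{3} \cdot 8\right)^{2} = \left(1 + \frac{4}{3}\right)^{2} = \left(\frac{7}{3}\right)^{2} = \frac{49}{9} \approx 5.4444$)
$x{\left(-12,-2 \right)} \left(\left(K + 2468\right) - 7716\right) = - 2 \left(\left(\frac{49}{9} + 2468\right) - 7716\right) = - 2 \left(\frac{22261}{9} - 7716\right) = \left(-2\right) \left(- \frac{47183}{9}\right) = \frac{94366}{9}$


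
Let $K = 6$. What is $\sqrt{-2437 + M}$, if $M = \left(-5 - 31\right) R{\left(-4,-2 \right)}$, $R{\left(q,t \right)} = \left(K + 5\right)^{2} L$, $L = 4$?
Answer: $i \sqrt{19861} \approx 140.93 i$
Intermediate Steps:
$R{\left(q,t \right)} = 484$ ($R{\left(q,t \right)} = \left(6 + 5\right)^{2} \cdot 4 = 11^{2} \cdot 4 = 121 \cdot 4 = 484$)
$M = -17424$ ($M = \left(-5 - 31\right) 484 = \left(-36\right) 484 = -17424$)
$\sqrt{-2437 + M} = \sqrt{-2437 - 17424} = \sqrt{-19861} = i \sqrt{19861}$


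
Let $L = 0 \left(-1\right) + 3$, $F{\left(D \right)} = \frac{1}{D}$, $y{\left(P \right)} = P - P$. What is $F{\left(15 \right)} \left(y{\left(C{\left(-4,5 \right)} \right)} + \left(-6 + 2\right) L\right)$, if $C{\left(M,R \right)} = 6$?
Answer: $- \frac{4}{5} \approx -0.8$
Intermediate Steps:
$y{\left(P \right)} = 0$
$L = 3$ ($L = 0 + 3 = 3$)
$F{\left(15 \right)} \left(y{\left(C{\left(-4,5 \right)} \right)} + \left(-6 + 2\right) L\right) = \frac{0 + \left(-6 + 2\right) 3}{15} = \frac{0 - 12}{15} = \frac{1}{15} \left(-12\right) = - \frac{4}{5}$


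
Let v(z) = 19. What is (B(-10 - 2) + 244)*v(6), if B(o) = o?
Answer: 4408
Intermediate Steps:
(B(-10 - 2) + 244)*v(6) = ((-10 - 2) + 244)*19 = (-12 + 244)*19 = 232*19 = 4408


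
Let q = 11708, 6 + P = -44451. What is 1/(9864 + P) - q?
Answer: -405014845/34593 ≈ -11708.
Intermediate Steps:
P = -44457 (P = -6 - 44451 = -44457)
1/(9864 + P) - q = 1/(9864 - 44457) - 1*11708 = 1/(-34593) - 11708 = -1/34593 - 11708 = -405014845/34593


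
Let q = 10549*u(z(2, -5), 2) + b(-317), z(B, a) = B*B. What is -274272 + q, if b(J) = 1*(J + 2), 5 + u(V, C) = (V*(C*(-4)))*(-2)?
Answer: 347804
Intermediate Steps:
z(B, a) = B²
u(V, C) = -5 + 8*C*V (u(V, C) = -5 + (V*(C*(-4)))*(-2) = -5 + (V*(-4*C))*(-2) = -5 - 4*C*V*(-2) = -5 + 8*C*V)
b(J) = 2 + J (b(J) = 1*(2 + J) = 2 + J)
q = 622076 (q = 10549*(-5 + 8*2*2²) + (2 - 317) = 10549*(-5 + 8*2*4) - 315 = 10549*(-5 + 64) - 315 = 10549*59 - 315 = 622391 - 315 = 622076)
-274272 + q = -274272 + 622076 = 347804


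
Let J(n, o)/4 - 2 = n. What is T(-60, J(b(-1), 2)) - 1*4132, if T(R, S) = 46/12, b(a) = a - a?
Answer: -24769/6 ≈ -4128.2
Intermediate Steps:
b(a) = 0
J(n, o) = 8 + 4*n
T(R, S) = 23/6 (T(R, S) = 46*(1/12) = 23/6)
T(-60, J(b(-1), 2)) - 1*4132 = 23/6 - 1*4132 = 23/6 - 4132 = -24769/6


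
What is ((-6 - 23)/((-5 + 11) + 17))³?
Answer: -24389/12167 ≈ -2.0045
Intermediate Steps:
((-6 - 23)/((-5 + 11) + 17))³ = (-29/(6 + 17))³ = (-29/23)³ = -24389/12167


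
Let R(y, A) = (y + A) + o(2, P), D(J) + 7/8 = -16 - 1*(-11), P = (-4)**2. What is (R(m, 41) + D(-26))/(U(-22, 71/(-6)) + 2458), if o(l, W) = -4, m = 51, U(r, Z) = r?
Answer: 219/6496 ≈ 0.033713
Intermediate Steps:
P = 16
D(J) = -47/8 (D(J) = -7/8 + (-16 - 1*(-11)) = -7/8 + (-16 + 11) = -7/8 - 5 = -47/8)
R(y, A) = -4 + A + y (R(y, A) = (y + A) - 4 = (A + y) - 4 = -4 + A + y)
(R(m, 41) + D(-26))/(U(-22, 71/(-6)) + 2458) = ((-4 + 41 + 51) - 47/8)/(-22 + 2458) = (88 - 47/8)/2436 = (657/8)*(1/2436) = 219/6496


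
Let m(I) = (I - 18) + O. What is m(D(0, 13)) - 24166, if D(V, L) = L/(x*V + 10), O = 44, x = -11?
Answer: -241387/10 ≈ -24139.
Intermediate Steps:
D(V, L) = L/(10 - 11*V) (D(V, L) = L/(-11*V + 10) = L/(10 - 11*V))
m(I) = 26 + I (m(I) = (I - 18) + 44 = (-18 + I) + 44 = 26 + I)
m(D(0, 13)) - 24166 = (26 + 13/(10 - 11*0)) - 24166 = (26 + 13/(10 + 0)) - 24166 = (26 + 13/10) - 24166 = 273/10 - 24166 = -241387/10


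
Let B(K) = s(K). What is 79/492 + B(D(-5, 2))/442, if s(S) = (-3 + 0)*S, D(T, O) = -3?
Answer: 19673/108732 ≈ 0.18093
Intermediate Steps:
s(S) = -3*S
B(K) = -3*K
79/492 + B(D(-5, 2))/442 = 79/492 - 3*(-3)/442 = 79*(1/492) + 9*(1/442) = 79/492 + 9/442 = 19673/108732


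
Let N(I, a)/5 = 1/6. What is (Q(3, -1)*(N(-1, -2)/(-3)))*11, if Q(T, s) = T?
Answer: -55/6 ≈ -9.1667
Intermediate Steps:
N(I, a) = 5/6
(Q(3, -1)*(N(-1, -2)/(-3)))*11 = (3*((5/6)/(-3)))*11 = (3*((5/6)*(-1/3)))*11 = (3*(-5/18))*11 = -5/6*11 = -55/6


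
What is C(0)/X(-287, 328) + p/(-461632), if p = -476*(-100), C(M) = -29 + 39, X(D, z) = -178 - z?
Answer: -896935/7299556 ≈ -0.12288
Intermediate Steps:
C(M) = 10
p = 47600
C(0)/X(-287, 328) + p/(-461632) = 10/(-178 - 1*328) + 47600/(-461632) = 10/(-178 - 328) + 47600*(-1/461632) = 10/(-506) - 2975/28852 = 10*(-1/506) - 2975/28852 = -5/253 - 2975/28852 = -896935/7299556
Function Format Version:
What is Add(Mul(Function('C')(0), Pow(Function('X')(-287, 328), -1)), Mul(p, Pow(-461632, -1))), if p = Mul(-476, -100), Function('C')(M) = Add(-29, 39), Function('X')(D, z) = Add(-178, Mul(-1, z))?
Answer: Rational(-896935, 7299556) ≈ -0.12288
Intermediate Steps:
Function('C')(M) = 10
p = 47600
Add(Mul(Function('C')(0), Pow(Function('X')(-287, 328), -1)), Mul(p, Pow(-461632, -1))) = Add(Mul(10, Pow(Add(-178, Mul(-1, 328)), -1)), Mul(47600, Pow(-461632, -1))) = Add(Mul(10, Pow(Add(-178, -328), -1)), Mul(47600, Rational(-1, 461632))) = Add(Mul(10, Pow(-506, -1)), Rational(-2975, 28852)) = Add(Mul(10, Rational(-1, 506)), Rational(-2975, 28852)) = Add(Rational(-5, 253), Rational(-2975, 28852)) = Rational(-896935, 7299556)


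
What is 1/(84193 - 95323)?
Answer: -1/11130 ≈ -8.9847e-5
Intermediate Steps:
1/(84193 - 95323) = 1/(-11130) = -1/11130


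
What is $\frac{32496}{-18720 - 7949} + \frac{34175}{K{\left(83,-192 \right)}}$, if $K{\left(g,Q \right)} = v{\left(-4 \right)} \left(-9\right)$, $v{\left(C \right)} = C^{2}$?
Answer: $- \frac{916092499}{3840336} \approx -238.54$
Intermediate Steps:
$K{\left(g,Q \right)} = -144$ ($K{\left(g,Q \right)} = \left(-4\right)^{2} \left(-9\right) = 16 \left(-9\right) = -144$)
$\frac{32496}{-18720 - 7949} + \frac{34175}{K{\left(83,-192 \right)}} = \frac{32496}{-18720 - 7949} + \frac{34175}{-144} = \frac{32496}{-26669} + 34175 \left(- \frac{1}{144}\right) = 32496 \left(- \frac{1}{26669}\right) - \frac{34175}{144} = - \frac{32496}{26669} - \frac{34175}{144} = - \frac{916092499}{3840336}$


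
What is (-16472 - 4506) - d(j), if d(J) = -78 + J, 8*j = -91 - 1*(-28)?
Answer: -167137/8 ≈ -20892.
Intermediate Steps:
j = -63/8 (j = (-91 - 1*(-28))/8 = (-91 + 28)/8 = (1/8)*(-63) = -63/8 ≈ -7.8750)
(-16472 - 4506) - d(j) = (-16472 - 4506) - (-78 - 63/8) = -20978 - 1*(-687/8) = -20978 + 687/8 = -167137/8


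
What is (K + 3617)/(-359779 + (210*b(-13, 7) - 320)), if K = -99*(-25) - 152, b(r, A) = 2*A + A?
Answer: -660/39521 ≈ -0.016700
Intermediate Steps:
b(r, A) = 3*A
K = 2323 (K = 2475 - 152 = 2323)
(K + 3617)/(-359779 + (210*b(-13, 7) - 320)) = (2323 + 3617)/(-359779 + (210*(3*7) - 320)) = 5940/(-359779 + (210*21 - 320)) = 5940/(-359779 + (4410 - 320)) = 5940/(-359779 + 4090) = 5940/(-355689) = 5940*(-1/355689) = -660/39521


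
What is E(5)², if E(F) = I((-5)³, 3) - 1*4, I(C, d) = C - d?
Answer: 17424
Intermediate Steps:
E(F) = -132 (E(F) = ((-5)³ - 1*3) - 1*4 = (-125 - 3) - 4 = -128 - 4 = -132)
E(5)² = (-132)² = 17424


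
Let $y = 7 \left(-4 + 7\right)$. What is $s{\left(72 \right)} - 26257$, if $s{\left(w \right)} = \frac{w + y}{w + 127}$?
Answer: $- \frac{5225050}{199} \approx -26257.0$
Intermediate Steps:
$y = 21$ ($y = 7 \cdot 3 = 21$)
$s{\left(w \right)} = \frac{21 + w}{127 + w}$ ($s{\left(w \right)} = \frac{w + 21}{w + 127} = \frac{21 + w}{127 + w}$)
$s{\left(72 \right)} - 26257 = \frac{21 + 72}{127 + 72} - 26257 = \frac{1}{199} \cdot 93 - 26257 = \frac{93}{199} - 26257 = - \frac{5225050}{199}$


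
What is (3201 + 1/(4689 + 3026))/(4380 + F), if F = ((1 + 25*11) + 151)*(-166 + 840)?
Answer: 12347858/1127076635 ≈ 0.010956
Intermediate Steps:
F = 287798 (F = ((1 + 275) + 151)*674 = (276 + 151)*674 = 427*674 = 287798)
(3201 + 1/(4689 + 3026))/(4380 + F) = (3201 + 1/(4689 + 3026))/(4380 + 287798) = (3201 + 1/7715)/292178 = (3201 + 1/7715)*(1/292178) = (24695716/7715)*(1/292178) = 12347858/1127076635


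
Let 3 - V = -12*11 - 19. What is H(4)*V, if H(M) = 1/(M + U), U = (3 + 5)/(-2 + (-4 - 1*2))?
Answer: 154/3 ≈ 51.333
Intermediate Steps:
V = 154 (V = 3 - (-12*11 - 19) = 3 - (-132 - 19) = 3 - 1*(-151) = 3 + 151 = 154)
U = -1 (U = 8/(-2 + (-4 - 2)) = 8/(-2 - 6) = 8/(-8) = 8*(-⅛) = -1)
H(M) = 1/(-1 + M) (H(M) = 1/(M - 1) = 1/(-1 + M))
H(4)*V = 154/(-1 + 4) = 154/3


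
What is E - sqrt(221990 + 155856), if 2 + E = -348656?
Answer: -348658 - sqrt(377846) ≈ -3.4927e+5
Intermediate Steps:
E = -348658 (E = -2 - 348656 = -348658)
E - sqrt(221990 + 155856) = -348658 - sqrt(221990 + 155856) = -348658 - sqrt(377846)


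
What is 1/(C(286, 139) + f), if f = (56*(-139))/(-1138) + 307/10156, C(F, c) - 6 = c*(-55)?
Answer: -5778764/44104276361 ≈ -0.00013102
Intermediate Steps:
C(F, c) = 6 - 55*c (C(F, c) = 6 + c*(-55) = 6 - 55*c)
f = 39701835/5778764 (f = -7784*(-1/1138) + 307*(1/10156) = 3892/569 + 307/10156 = 39701835/5778764 ≈ 6.8703)
1/(C(286, 139) + f) = 1/((6 - 55*139) + 39701835/5778764) = 1/((6 - 7645) + 39701835/5778764) = 1/(-7639 + 39701835/5778764) = 1/(-44104276361/5778764) = -5778764/44104276361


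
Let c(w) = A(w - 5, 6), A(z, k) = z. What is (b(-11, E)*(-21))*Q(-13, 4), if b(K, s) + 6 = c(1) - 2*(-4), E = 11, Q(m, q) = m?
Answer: -546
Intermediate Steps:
c(w) = -5 + w (c(w) = w - 5 = -5 + w)
b(K, s) = -2 (b(K, s) = -6 + ((-5 + 1) - 2*(-4)) = -6 + (-4 + 8) = -6 + 4 = -2)
(b(-11, E)*(-21))*Q(-13, 4) = -2*(-21)*(-13) = 42*(-13) = -546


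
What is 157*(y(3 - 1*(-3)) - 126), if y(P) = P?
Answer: -18840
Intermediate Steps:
157*(y(3 - 1*(-3)) - 126) = 157*((3 - 1*(-3)) - 126) = 157*((3 + 3) - 126) = 157*(6 - 126) = 157*(-120) = -18840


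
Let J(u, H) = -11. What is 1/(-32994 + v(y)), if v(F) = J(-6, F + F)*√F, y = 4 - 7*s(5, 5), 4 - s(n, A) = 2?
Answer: I/(-32994*I + 11*√10) ≈ -3.0308e-5 + 3.1954e-8*I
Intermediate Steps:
s(n, A) = 2 (s(n, A) = 4 - 1*2 = 4 - 2 = 2)
y = -10 (y = 4 - 7*2 = 4 - 14 = -10)
v(F) = -11*√F
1/(-32994 + v(y)) = 1/(-32994 - 11*I*√10)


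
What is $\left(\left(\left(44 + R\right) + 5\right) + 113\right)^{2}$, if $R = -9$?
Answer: $23409$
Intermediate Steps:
$\left(\left(\left(44 + R\right) + 5\right) + 113\right)^{2} = \left(\left(\left(44 - 9\right) + 5\right) + 113\right)^{2} = \left(\left(35 + 5\right) + 113\right)^{2} = \left(40 + 113\right)^{2} = 153^{2} = 23409$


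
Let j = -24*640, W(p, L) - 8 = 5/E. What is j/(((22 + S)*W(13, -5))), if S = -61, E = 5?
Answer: 5120/117 ≈ 43.761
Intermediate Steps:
W(p, L) = 9 (W(p, L) = 8 + 5/5 = 8 + 5*(⅕) = 8 + 1 = 9)
j = -15360
j/(((22 + S)*W(13, -5))) = -15360*1/(9*(22 - 61)) = -15360/((-39*9)) = -15360/(-351) = -15360*(-1/351) = 5120/117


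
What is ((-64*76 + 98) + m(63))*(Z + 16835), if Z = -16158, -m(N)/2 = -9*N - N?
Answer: -2373562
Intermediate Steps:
m(N) = 20*N (m(N) = -2*(-9*N - N) = -(-20)*N = 20*N)
((-64*76 + 98) + m(63))*(Z + 16835) = ((-64*76 + 98) + 20*63)*(-16158 + 16835) = ((-4864 + 98) + 1260)*677 = (-4766 + 1260)*677 = -3506*677 = -2373562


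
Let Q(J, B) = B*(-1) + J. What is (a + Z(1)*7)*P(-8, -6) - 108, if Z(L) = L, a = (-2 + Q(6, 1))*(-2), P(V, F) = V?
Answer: -116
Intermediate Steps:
Q(J, B) = J - B (Q(J, B) = -B + J = J - B)
a = -6 (a = (-2 + (6 - 1*1))*(-2) = (-2 + (6 - 1))*(-2) = (-2 + 5)*(-2) = 3*(-2) = -6)
(a + Z(1)*7)*P(-8, -6) - 108 = (-6 + 1*7)*(-8) - 108 = (-6 + 7)*(-8) - 108 = 1*(-8) - 108 = -8 - 108 = -116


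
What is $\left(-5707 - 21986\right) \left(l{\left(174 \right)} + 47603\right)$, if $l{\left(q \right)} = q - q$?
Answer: $-1318269879$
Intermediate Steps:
$l{\left(q \right)} = 0$
$\left(-5707 - 21986\right) \left(l{\left(174 \right)} + 47603\right) = \left(-5707 - 21986\right) \left(0 + 47603\right) = \left(-27693\right) 47603 = -1318269879$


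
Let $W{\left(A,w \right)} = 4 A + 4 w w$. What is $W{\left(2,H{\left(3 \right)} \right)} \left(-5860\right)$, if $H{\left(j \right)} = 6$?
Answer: $-890720$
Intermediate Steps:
$W{\left(A,w \right)} = 4 A + 4 w^{2}$
$W{\left(2,H{\left(3 \right)} \right)} \left(-5860\right) = \left(4 \cdot 2 + 4 \cdot 6^{2}\right) \left(-5860\right) = \left(8 + 4 \cdot 36\right) \left(-5860\right) = \left(8 + 144\right) \left(-5860\right) = 152 \left(-5860\right) = -890720$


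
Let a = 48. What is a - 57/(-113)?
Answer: 5481/113 ≈ 48.504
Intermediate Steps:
a - 57/(-113) = 48 - 57/(-113) = 48 - 1/113*(-57) = 48 + 57/113 = 5481/113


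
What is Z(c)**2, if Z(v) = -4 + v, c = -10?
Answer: 196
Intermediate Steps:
Z(c)**2 = (-4 - 10)**2 = (-14)**2 = 196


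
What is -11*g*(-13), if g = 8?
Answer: 1144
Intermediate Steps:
-11*g*(-13) = -11*8*(-13) = -88*(-13) = 1144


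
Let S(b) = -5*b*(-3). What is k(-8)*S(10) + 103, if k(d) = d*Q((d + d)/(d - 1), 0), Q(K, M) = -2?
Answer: 2503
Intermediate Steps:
k(d) = -2*d (k(d) = d*(-2) = -2*d)
S(b) = 15*b
k(-8)*S(10) + 103 = (-2*(-8))*(15*10) + 103 = 16*150 + 103 = 2400 + 103 = 2503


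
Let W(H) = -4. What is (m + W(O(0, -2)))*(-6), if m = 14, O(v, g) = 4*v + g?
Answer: -60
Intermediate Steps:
O(v, g) = g + 4*v
(m + W(O(0, -2)))*(-6) = (14 - 4)*(-6) = 10*(-6) = -60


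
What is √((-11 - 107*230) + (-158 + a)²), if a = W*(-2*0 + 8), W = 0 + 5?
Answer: I*√10697 ≈ 103.43*I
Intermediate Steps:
W = 5
a = 40 (a = 5*(-2*0 + 8) = 5*(0 + 8) = 5*8 = 40)
√((-11 - 107*230) + (-158 + a)²) = √((-11 - 107*230) + (-158 + 40)²) = √((-11 - 24610) + (-118)²) = √(-24621 + 13924) = √(-10697) = I*√10697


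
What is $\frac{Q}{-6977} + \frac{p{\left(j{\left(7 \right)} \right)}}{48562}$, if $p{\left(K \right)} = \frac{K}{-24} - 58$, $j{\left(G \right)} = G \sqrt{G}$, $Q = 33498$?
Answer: $- \frac{813567271}{169408537} - \frac{7 \sqrt{7}}{1165488} \approx -4.8024$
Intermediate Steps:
$j{\left(G \right)} = G^{\frac{3}{2}}$
$p{\left(K \right)} = -58 - \frac{K}{24}$ ($p{\left(K \right)} = K \left(- \frac{1}{24}\right) - 58 = - \frac{K}{24} - 58 = -58 - \frac{K}{24}$)
$\frac{Q}{-6977} + \frac{p{\left(j{\left(7 \right)} \right)}}{48562} = \frac{33498}{-6977} + \frac{-58 - \frac{7^{\frac{3}{2}}}{24}}{48562} = 33498 \left(- \frac{1}{6977}\right) + \left(-58 - \frac{7 \sqrt{7}}{24}\right) \frac{1}{48562} = - \frac{33498}{6977} + \left(-58 - \frac{7 \sqrt{7}}{24}\right) \frac{1}{48562} = - \frac{33498}{6977} - \left(\frac{29}{24281} + \frac{7 \sqrt{7}}{1165488}\right) = - \frac{813567271}{169408537} - \frac{7 \sqrt{7}}{1165488}$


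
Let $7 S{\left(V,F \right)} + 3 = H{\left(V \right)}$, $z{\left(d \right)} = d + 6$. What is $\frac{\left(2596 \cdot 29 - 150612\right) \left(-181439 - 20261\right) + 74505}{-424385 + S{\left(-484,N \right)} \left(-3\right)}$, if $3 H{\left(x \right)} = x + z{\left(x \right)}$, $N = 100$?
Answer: $- \frac{106356124735}{2969724} \approx -35814.0$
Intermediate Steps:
$z{\left(d \right)} = 6 + d$
$H{\left(x \right)} = 2 + \frac{2 x}{3}$ ($H{\left(x \right)} = \frac{x + \left(6 + x\right)}{3} = \frac{6 + 2 x}{3} = 2 + \frac{2 x}{3}$)
$S{\left(V,F \right)} = - \frac{1}{7} + \frac{2 V}{21}$ ($S{\left(V,F \right)} = - \frac{3}{7} + \frac{2 + \frac{2 V}{3}}{7} = - \frac{3}{7} + \left(\frac{2}{7} + \frac{2 V}{21}\right) = - \frac{1}{7} + \frac{2 V}{21}$)
$\frac{\left(2596 \cdot 29 - 150612\right) \left(-181439 - 20261\right) + 74505}{-424385 + S{\left(-484,N \right)} \left(-3\right)} = \frac{\left(2596 \cdot 29 - 150612\right) \left(-181439 - 20261\right) + 74505}{-424385 + \left(- \frac{1}{7} + \frac{2}{21} \left(-484\right)\right) \left(-3\right)} = \frac{\left(75284 - 150612\right) \left(-201700\right) + 74505}{-424385 + \left(- \frac{1}{7} - \frac{968}{21}\right) \left(-3\right)} = \frac{\left(-75328\right) \left(-201700\right) + 74505}{-424385 - - \frac{971}{7}} = \frac{15193657600 + 74505}{-424385 + \frac{971}{7}} = \frac{15193732105}{- \frac{2969724}{7}} = 15193732105 \left(- \frac{7}{2969724}\right) = - \frac{106356124735}{2969724}$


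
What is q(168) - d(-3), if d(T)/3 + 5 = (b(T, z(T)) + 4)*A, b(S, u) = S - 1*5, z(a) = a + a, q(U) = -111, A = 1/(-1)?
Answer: -108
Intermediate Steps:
A = -1
z(a) = 2*a
b(S, u) = -5 + S (b(S, u) = S - 5 = -5 + S)
d(T) = -12 - 3*T (d(T) = -15 + 3*(((-5 + T) + 4)*(-1)) = -15 + 3*((-1 + T)*(-1)) = -15 + 3*(1 - T) = -15 + (3 - 3*T) = -12 - 3*T)
q(168) - d(-3) = -111 - (-12 - 3*(-3)) = -111 - (-12 + 9) = -111 - 1*(-3) = -111 + 3 = -108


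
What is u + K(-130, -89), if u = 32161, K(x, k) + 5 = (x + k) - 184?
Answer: 31753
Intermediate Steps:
K(x, k) = -189 + k + x (K(x, k) = -5 + ((x + k) - 184) = -5 + ((k + x) - 184) = -5 + (-184 + k + x) = -189 + k + x)
u + K(-130, -89) = 32161 + (-189 - 89 - 130) = 32161 - 408 = 31753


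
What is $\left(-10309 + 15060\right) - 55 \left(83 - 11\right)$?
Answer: $791$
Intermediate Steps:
$\left(-10309 + 15060\right) - 55 \left(83 - 11\right) = 4751 - 3960 = 791$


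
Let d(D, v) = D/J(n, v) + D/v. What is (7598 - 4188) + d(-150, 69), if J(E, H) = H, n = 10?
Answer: 78330/23 ≈ 3405.7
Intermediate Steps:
d(D, v) = 2*D/v (d(D, v) = D/v + D/v = 2*D/v)
(7598 - 4188) + d(-150, 69) = (7598 - 4188) + 2*(-150)/69 = 3410 + 2*(-150)*(1/69) = 3410 - 100/23 = 78330/23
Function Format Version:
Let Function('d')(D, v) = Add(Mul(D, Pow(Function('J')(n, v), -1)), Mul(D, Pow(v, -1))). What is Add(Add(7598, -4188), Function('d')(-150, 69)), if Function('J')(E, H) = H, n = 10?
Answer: Rational(78330, 23) ≈ 3405.7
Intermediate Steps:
Function('d')(D, v) = Mul(2, D, Pow(v, -1)) (Function('d')(D, v) = Add(Mul(D, Pow(v, -1)), Mul(D, Pow(v, -1))) = Mul(2, D, Pow(v, -1)))
Add(Add(7598, -4188), Function('d')(-150, 69)) = Add(Add(7598, -4188), Mul(2, -150, Pow(69, -1))) = Add(3410, Mul(2, -150, Rational(1, 69))) = Add(3410, Rational(-100, 23)) = Rational(78330, 23)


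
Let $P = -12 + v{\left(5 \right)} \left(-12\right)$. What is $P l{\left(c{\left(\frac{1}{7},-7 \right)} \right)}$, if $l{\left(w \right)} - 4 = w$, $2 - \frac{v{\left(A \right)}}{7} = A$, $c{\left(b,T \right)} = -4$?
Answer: $0$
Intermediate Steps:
$v{\left(A \right)} = 14 - 7 A$
$P = 240$ ($P = -12 + \left(14 - 35\right) \left(-12\right) = -12 - -252 = -12 + 252 = 240$)
$l{\left(w \right)} = 4 + w$
$P l{\left(c{\left(\frac{1}{7},-7 \right)} \right)} = 240 \left(4 - 4\right) = 240 \cdot 0 = 0$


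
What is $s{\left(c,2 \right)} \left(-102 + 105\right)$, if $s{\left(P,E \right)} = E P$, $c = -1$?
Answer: $-6$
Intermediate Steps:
$s{\left(c,2 \right)} \left(-102 + 105\right) = 2 \left(-1\right) \left(-102 + 105\right) = \left(-2\right) 3 = -6$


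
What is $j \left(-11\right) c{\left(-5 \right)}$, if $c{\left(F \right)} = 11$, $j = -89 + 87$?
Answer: $242$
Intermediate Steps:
$j = -2$
$j \left(-11\right) c{\left(-5 \right)} = \left(-2\right) \left(-11\right) 11 = 22 \cdot 11 = 242$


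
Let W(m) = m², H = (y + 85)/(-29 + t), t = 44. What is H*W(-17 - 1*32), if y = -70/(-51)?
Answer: 2115281/153 ≈ 13825.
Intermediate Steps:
y = 70/51 (y = -70*(-1/51) = 70/51 ≈ 1.3725)
H = 881/153 (H = (70/51 + 85)/(-29 + 44) = (4405/51)/15 = (4405/51)*(1/15) = 881/153 ≈ 5.7582)
H*W(-17 - 1*32) = 881*(-17 - 1*32)²/153 = 881*(-17 - 32)²/153 = (881/153)*(-49)² = (881/153)*2401 = 2115281/153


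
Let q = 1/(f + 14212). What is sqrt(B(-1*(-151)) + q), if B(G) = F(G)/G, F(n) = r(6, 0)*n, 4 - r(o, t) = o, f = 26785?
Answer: I*sqrt(3361467021)/40997 ≈ 1.4142*I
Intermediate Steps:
r(o, t) = 4 - o
F(n) = -2*n (F(n) = (4 - 1*6)*n = (4 - 6)*n = -2*n)
q = 1/40997 (q = 1/(26785 + 14212) = 1/40997 ≈ 2.4392e-5)
B(G) = -2 (B(G) = (-2*G)/G = -2)
sqrt(B(-1*(-151)) + q) = sqrt(-2 + 1/40997) = sqrt(-81993/40997) = I*sqrt(3361467021)/40997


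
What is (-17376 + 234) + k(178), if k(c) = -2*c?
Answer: -17498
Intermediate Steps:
(-17376 + 234) + k(178) = (-17376 + 234) - 2*178 = -17142 - 356 = -17498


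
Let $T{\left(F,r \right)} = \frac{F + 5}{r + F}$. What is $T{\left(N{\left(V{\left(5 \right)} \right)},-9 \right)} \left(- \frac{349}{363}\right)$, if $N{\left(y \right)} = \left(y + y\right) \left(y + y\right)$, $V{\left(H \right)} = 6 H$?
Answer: $- \frac{179735}{186219} \approx -0.96518$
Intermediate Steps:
$N{\left(y \right)} = 4 y^{2}$ ($N{\left(y \right)} = 2 y 2 y = 4 y^{2}$)
$T{\left(F,r \right)} = \frac{5 + F}{F + r}$
$T{\left(N{\left(V{\left(5 \right)} \right)},-9 \right)} \left(- \frac{349}{363}\right) = \frac{5 + 4 \left(6 \cdot 5\right)^{2}}{4 \left(6 \cdot 5\right)^{2} - 9} \left(- \frac{349}{363}\right) = \frac{5 + 4 \cdot 30^{2}}{4 \cdot 30^{2} - 9} \left(\left(-349\right) \frac{1}{363}\right) = \frac{5 + 4 \cdot 900}{4 \cdot 900 - 9} \left(- \frac{349}{363}\right) = \frac{5 + 3600}{3600 - 9} \left(- \frac{349}{363}\right) = \frac{1}{3591} \cdot 3605 \left(- \frac{349}{363}\right) = \frac{515}{513} \left(- \frac{349}{363}\right) = - \frac{179735}{186219}$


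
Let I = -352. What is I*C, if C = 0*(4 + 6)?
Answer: 0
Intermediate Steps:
C = 0 (C = 0*10 = 0)
I*C = -352*0 = 0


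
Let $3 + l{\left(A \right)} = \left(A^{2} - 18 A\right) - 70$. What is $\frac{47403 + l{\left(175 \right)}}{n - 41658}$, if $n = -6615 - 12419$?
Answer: $- \frac{74805}{60692} \approx -1.2325$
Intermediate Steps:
$n = -19034$
$l{\left(A \right)} = -73 + A^{2} - 18 A$ ($l{\left(A \right)} = -3 - \left(70 - A^{2} + 18 A\right) = -73 + A^{2} - 18 A$)
$\frac{47403 + l{\left(175 \right)}}{n - 41658} = \frac{47403 - \left(3223 - 30625\right)}{-19034 - 41658} = \frac{47403 - -27402}{-60692} = \left(47403 + 27402\right) \left(- \frac{1}{60692}\right) = 74805 \left(- \frac{1}{60692}\right) = - \frac{74805}{60692}$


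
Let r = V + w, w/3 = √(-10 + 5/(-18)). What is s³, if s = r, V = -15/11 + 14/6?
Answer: (64 + 33*I*√370)³/287496 ≈ -268.18 - 862.51*I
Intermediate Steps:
V = 32/33 (V = -15*1/11 + 14*(⅙) = -15/11 + 7/3 = 32/33 ≈ 0.96970)
w = I*√370/2 (w = 3*√(-10 + 5/(-18)) = 3*√(-10 + 5*(-1/18)) = 3*√(-10 - 5/18) = 3*√(-185/18) = 3*(I*√370/6) = I*√370/2 ≈ 9.6177*I)
r = 32/33 + I*√370/2 ≈ 0.9697 + 9.6177*I
s = 32/33 + I*√370/2 ≈ 0.9697 + 9.6177*I
s³ = (32/33 + I*√370/2)³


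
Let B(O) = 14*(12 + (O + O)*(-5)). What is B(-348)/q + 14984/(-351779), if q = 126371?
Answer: 2186318384/6350666287 ≈ 0.34427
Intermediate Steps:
B(O) = 168 - 140*O (B(O) = 14*(12 + (2*O)*(-5)) = 14*(12 - 10*O) = 168 - 140*O)
B(-348)/q + 14984/(-351779) = (168 - 140*(-348))/126371 + 14984/(-351779) = (168 + 48720)*(1/126371) + 14984*(-1/351779) = 48888*(1/126371) - 14984/351779 = 6984/18053 - 14984/351779 = 2186318384/6350666287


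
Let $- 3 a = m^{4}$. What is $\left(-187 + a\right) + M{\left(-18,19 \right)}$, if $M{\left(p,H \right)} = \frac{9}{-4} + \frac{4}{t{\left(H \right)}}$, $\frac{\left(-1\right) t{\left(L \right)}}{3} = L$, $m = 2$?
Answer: $- \frac{44381}{228} \approx -194.65$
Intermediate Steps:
$t{\left(L \right)} = - 3 L$
$M{\left(p,H \right)} = - \frac{9}{4} - \frac{4}{3 H}$ ($M{\left(p,H \right)} = \frac{9}{-4} + \frac{4}{\left(-3\right) H} = 9 \left(- \frac{1}{4}\right) + 4 \left(- \frac{1}{3 H}\right) = - \frac{9}{4} - \frac{4}{3 H}$)
$a = - \frac{16}{3}$ ($a = - \frac{2^{4}}{3} = \left(- \frac{1}{3}\right) 16 = - \frac{16}{3} \approx -5.3333$)
$\left(-187 + a\right) + M{\left(-18,19 \right)} = \left(-187 - \frac{16}{3}\right) + \frac{-16 - 513}{12 \cdot 19} = - \frac{577}{3} + \frac{1}{12} \cdot \frac{1}{19} \left(-16 - 513\right) = - \frac{577}{3} + \frac{1}{12} \cdot \frac{1}{19} \left(-529\right) = - \frac{577}{3} - \frac{529}{228} = - \frac{44381}{228}$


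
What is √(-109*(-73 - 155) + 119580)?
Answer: 12*√1003 ≈ 380.04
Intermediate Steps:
√(-109*(-73 - 155) + 119580) = √(-109*(-228) + 119580) = √(24852 + 119580) = √144432 = 12*√1003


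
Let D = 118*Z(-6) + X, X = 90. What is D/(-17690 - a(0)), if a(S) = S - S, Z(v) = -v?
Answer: -399/8845 ≈ -0.045110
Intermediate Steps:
D = 798 (D = 118*(-1*(-6)) + 90 = 118*6 + 90 = 708 + 90 = 798)
a(S) = 0
D/(-17690 - a(0)) = 798/(-17690 - 1*0) = 798/(-17690 + 0) = 798/(-17690) = 798*(-1/17690) = -399/8845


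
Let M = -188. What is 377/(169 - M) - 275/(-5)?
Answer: 20012/357 ≈ 56.056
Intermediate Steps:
377/(169 - M) - 275/(-5) = 377/(169 - 1*(-188)) - 275/(-5) = 377/(169 + 188) - 275*(-1/5) = 377/357 + 55 = 20012/357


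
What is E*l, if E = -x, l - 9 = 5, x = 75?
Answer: -1050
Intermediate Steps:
l = 14 (l = 9 + 5 = 14)
E = -75 (E = -1*75 = -75)
E*l = -75*14 = -1050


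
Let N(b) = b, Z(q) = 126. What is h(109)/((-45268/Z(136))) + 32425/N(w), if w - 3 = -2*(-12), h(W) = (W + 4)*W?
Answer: 712956233/611118 ≈ 1166.6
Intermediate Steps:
h(W) = W*(4 + W) (h(W) = (4 + W)*W = W*(4 + W))
w = 27 (w = 3 - 2*(-12) = 3 + 24 = 27)
h(109)/((-45268/Z(136))) + 32425/N(w) = (109*(4 + 109))/((-45268/126)) + 32425/27 = (109*113)/((-45268*1/126)) + 32425*(1/27) = 12317/(-22634/63) + 32425/27 = 12317*(-63/22634) + 32425/27 = -775971/22634 + 32425/27 = 712956233/611118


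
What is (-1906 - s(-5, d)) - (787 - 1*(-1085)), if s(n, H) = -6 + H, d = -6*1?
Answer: -3766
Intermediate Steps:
d = -6
(-1906 - s(-5, d)) - (787 - 1*(-1085)) = (-1906 - (-6 - 6)) - (787 - 1*(-1085)) = (-1906 - 1*(-12)) - (787 + 1085) = (-1906 + 12) - 1*1872 = -1894 - 1872 = -3766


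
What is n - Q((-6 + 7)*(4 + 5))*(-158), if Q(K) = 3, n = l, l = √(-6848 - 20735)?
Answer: 474 + I*√27583 ≈ 474.0 + 166.08*I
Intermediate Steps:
l = I*√27583 (l = √(-27583) = I*√27583 ≈ 166.08*I)
n = I*√27583 ≈ 166.08*I
n - Q((-6 + 7)*(4 + 5))*(-158) = I*√27583 - 3*(-158) = I*√27583 - 1*(-474) = I*√27583 + 474 = 474 + I*√27583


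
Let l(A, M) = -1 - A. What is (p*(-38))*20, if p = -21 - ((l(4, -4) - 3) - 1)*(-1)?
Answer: 22800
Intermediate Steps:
p = -30 (p = -21 - (((-1 - 1*4) - 3) - 1)*(-1) = -21 - (((-1 - 4) - 3) - 1)*(-1) = -21 - ((-5 - 3) - 1)*(-1) = -21 - (-8 - 1)*(-1) = -21 - (-9)*(-1) = -21 - 1*9 = -21 - 9 = -30)
(p*(-38))*20 = -30*(-38)*20 = 1140*20 = 22800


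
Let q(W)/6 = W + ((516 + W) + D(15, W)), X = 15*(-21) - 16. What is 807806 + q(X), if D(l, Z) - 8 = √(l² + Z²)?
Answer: 806978 + 6*√109786 ≈ 8.0897e+5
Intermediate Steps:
X = -331 (X = -315 - 16 = -331)
D(l, Z) = 8 + √(Z² + l²) (D(l, Z) = 8 + √(l² + Z²) = 8 + √(Z² + l²))
q(W) = 3144 + 6*√(225 + W²) + 12*W (q(W) = 6*(W + ((516 + W) + (8 + √(W² + 15²)))) = 6*(W + ((516 + W) + (8 + √(W² + 225)))) = 6*(W + ((516 + W) + (8 + √(225 + W²)))) = 6*(W + (524 + W + √(225 + W²))) = 6*(524 + √(225 + W²) + 2*W) = 3144 + 6*√(225 + W²) + 12*W)
807806 + q(X) = 807806 + (3144 + 6*√(225 + (-331)²) + 12*(-331)) = 807806 + (3144 + 6*√(225 + 109561) - 3972) = 807806 + (3144 + 6*√109786 - 3972) = 807806 + (-828 + 6*√109786) = 806978 + 6*√109786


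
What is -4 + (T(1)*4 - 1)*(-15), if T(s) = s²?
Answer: -49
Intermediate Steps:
-4 + (T(1)*4 - 1)*(-15) = -4 + (1²*4 - 1)*(-15) = -4 + (1*4 - 1)*(-15) = -4 + (4 - 1)*(-15) = -4 + 3*(-15) = -4 - 45 = -49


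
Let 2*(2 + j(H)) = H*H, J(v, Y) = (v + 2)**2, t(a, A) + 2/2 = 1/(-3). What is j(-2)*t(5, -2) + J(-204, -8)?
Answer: 40804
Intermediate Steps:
t(a, A) = -4/3 (t(a, A) = -1 + 1/(-3) = -1 + 1*(-1/3) = -1 - 1/3 = -4/3)
J(v, Y) = (2 + v)**2
j(H) = -2 + H**2/2 (j(H) = -2 + (H*H)/2 = -2 + H**2/2)
j(-2)*t(5, -2) + J(-204, -8) = (-2 + (1/2)*(-2)**2)*(-4/3) + (2 - 204)**2 = (-2 + (1/2)*4)*(-4/3) + (-202)**2 = (-2 + 2)*(-4/3) + 40804 = 0*(-4/3) + 40804 = 0 + 40804 = 40804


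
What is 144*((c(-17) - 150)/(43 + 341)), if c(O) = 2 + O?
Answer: -495/8 ≈ -61.875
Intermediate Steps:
144*((c(-17) - 150)/(43 + 341)) = 144*(((2 - 17) - 150)/(43 + 341)) = 144*((-15 - 150)/384) = 144*(-165*1/384) = 144*(-55/128) = -495/8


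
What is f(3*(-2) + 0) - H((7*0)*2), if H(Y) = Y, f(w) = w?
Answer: -6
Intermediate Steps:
f(3*(-2) + 0) - H((7*0)*2) = (3*(-2) + 0) - 7*0*2 = (-6 + 0) - 0*2 = -6 - 1*0 = -6 + 0 = -6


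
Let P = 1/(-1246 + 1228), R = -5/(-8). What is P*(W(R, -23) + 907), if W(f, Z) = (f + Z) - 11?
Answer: -6989/144 ≈ -48.535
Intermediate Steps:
R = 5/8 (R = -5*(-⅛) = 5/8 ≈ 0.62500)
W(f, Z) = -11 + Z + f (W(f, Z) = (Z + f) - 11 = -11 + Z + f)
P = -1/18 (P = 1/(-18) = -1/18 ≈ -0.055556)
P*(W(R, -23) + 907) = -((-11 - 23 + 5/8) + 907)/18 = -(-267/8 + 907)/18 = -1/18*6989/8 = -6989/144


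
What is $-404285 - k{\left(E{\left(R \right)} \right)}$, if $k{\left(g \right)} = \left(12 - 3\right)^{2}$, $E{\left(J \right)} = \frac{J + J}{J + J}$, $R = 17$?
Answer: $-404366$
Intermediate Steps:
$E{\left(J \right)} = 1$ ($E{\left(J \right)} = \frac{2 J}{2 J} = 2 J \frac{1}{2 J} = 1$)
$k{\left(g \right)} = 81$ ($k{\left(g \right)} = 9^{2} = 81$)
$-404285 - k{\left(E{\left(R \right)} \right)} = -404285 - 81 = -404366$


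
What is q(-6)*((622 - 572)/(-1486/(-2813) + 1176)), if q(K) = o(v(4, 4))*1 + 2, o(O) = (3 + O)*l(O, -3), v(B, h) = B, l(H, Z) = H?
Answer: 2109750/1654787 ≈ 1.2749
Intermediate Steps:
o(O) = O*(3 + O) (o(O) = (3 + O)*O = O*(3 + O))
q(K) = 30 (q(K) = (4*(3 + 4))*1 + 2 = (4*7)*1 + 2 = 28*1 + 2 = 28 + 2 = 30)
q(-6)*((622 - 572)/(-1486/(-2813) + 1176)) = 30*((622 - 572)/(-1486/(-2813) + 1176)) = 30*(50/(-1486*(-1/2813) + 1176)) = 30*(50/(1486/2813 + 1176)) = 30*(50/(3309574/2813)) = 30*(50*(2813/3309574)) = 30*(70325/1654787) = 2109750/1654787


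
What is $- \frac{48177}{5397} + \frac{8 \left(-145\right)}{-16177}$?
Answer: $- \frac{36814229}{4157489} \approx -8.8549$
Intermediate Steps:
$- \frac{48177}{5397} + \frac{8 \left(-145\right)}{-16177} = \left(-48177\right) \frac{1}{5397} - - \frac{1160}{16177} = - \frac{16059}{1799} + \frac{1160}{16177} = - \frac{36814229}{4157489}$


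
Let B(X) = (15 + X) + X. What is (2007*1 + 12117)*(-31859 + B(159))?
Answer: -445273224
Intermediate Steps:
B(X) = 15 + 2*X
(2007*1 + 12117)*(-31859 + B(159)) = (2007*1 + 12117)*(-31859 + (15 + 2*159)) = (2007 + 12117)*(-31859 + (15 + 318)) = 14124*(-31859 + 333) = 14124*(-31526) = -445273224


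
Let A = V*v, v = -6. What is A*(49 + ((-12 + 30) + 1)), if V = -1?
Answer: 408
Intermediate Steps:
A = 6 (A = -1*(-6) = 6)
A*(49 + ((-12 + 30) + 1)) = 6*(49 + ((-12 + 30) + 1)) = 6*(49 + (18 + 1)) = 6*(49 + 19) = 6*68 = 408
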